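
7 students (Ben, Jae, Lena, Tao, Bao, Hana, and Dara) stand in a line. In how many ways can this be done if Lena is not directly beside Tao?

There are 7! = 5040 arrangements in all. If Lena and Tao are adjacent, merging them into one block gives 2·(6)! = 1440 arrangements.
Complementary counting: 5040 − 1440 = 3600.

3600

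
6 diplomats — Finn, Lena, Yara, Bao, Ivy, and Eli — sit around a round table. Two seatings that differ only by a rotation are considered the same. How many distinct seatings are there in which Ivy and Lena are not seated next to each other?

72

Without the restriction there are (5)! = 120 seatings.
Seatings with Ivy beside Lena: treat them as a block with 2 internal orders, giving 2 × (4)! = 48.
Subtracting, 120 − 48 = 72.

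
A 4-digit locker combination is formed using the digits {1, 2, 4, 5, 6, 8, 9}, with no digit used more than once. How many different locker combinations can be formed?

This is a permutation of 4 out of 7: P(7,4) = 7!/3!.
7 × 6 × 5 × 4 = 840.

840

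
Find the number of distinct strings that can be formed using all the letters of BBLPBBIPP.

The 9 letters of BBLPBBIPP have repeats: B appearing 4 times and P appearing 3 times.
The number of distinct arrangements is 9!/(4!·3!) = 362880/144 = 2520.

2520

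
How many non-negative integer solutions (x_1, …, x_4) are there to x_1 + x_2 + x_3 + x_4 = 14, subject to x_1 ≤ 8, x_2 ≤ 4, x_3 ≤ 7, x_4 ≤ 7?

Ignoring the caps, the number of non-negative solutions to x_1+…+x_4 = 14 is C(17,3) = 680.
Subtract solutions that violate a single cap (substitute x_i' = x_i − (cap_i+1)): x_1 ≥ 9 gives C(8,3) = 56; x_2 ≥ 5 gives C(12,3) = 220; x_3 ≥ 8 gives C(9,3) = 84; x_4 ≥ 8 gives C(9,3) = 84. Together 444.
Add back pairs where two caps are both exceeded: 1 + 0 + 0 + 4 + 4 + 0 = 9.
By inclusion–exclusion the count is 680 − 444 + 9 = 245.

245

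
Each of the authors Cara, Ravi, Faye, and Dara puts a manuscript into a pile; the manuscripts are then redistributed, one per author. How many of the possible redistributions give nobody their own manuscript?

Let Aᵢ be the assignments in which author i gets their own manuscript. We want the size of the complement of A₁∪…∪A_4.
By inclusion–exclusion this is Σ_{j=0}^{4} (−1)^j C(4,j)·(4−j)!.
Computing: 24 − 24 + 12 − 4 + 1 = 9.

9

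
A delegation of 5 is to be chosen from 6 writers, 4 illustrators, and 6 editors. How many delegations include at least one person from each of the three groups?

3084

Total 5-person selections from all 16: C(16,5) = 4368.
Selections missing a whole group: no writers → C(10,5) = 252; no illustrators → C(12,5) = 792; no editors → C(10,5) = 252.
Add back selections omitting two groups (i.e. drawn from a single group): C(6,5) + C(4,5) + C(6,5) = 12.
By inclusion–exclusion: 4368 − 1296 + 12 = 3084.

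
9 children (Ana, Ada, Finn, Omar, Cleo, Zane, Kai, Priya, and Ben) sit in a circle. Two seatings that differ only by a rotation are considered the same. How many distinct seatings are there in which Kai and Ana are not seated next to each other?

Without the restriction there are (8)! = 40320 seatings.
Those with Kai next to Ana: fuse the pair into one unit and seat 8 units around a circle — 2·(7)! = 10080.
Subtracting, 40320 − 10080 = 30240.

30240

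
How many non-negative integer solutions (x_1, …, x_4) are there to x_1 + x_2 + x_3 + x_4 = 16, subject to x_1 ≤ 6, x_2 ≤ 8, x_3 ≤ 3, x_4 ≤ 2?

Ignoring the caps, the number of non-negative solutions to x_1+…+x_4 = 16 is C(19,3) = 969.
Subtract solutions that violate a single cap (substitute x_i' = x_i − (cap_i+1)): x_1 ≥ 7 gives C(12,3) = 220; x_2 ≥ 9 gives C(10,3) = 120; x_3 ≥ 4 gives C(15,3) = 455; x_4 ≥ 3 gives C(16,3) = 560. Together 1355.
Add back pairs where two caps are both exceeded: 1 + 56 + 84 + 20 + 35 + 220 = 416.
Subtract triples: 0 + 0 + 10 + 1 = 11.
By inclusion–exclusion the count is 969 − 1355 + 416 − 11 = 19.

19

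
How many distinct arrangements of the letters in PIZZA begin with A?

With the first slot taken by A, it remains to arrange the other 4 letters (PIZZ).
Those 4 letters have Z appearing twice, giving (4)!/(2!) = 12.

12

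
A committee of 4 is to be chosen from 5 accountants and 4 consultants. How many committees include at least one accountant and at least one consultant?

With no constraint there are C(9,4) = 126 possible selections.
Selections missing a whole group: no accountants → C(4,4) = 1; no consultants → C(5,4) = 5.
Both groups omitted at once is impossible, so 126 − 6 = 120.

120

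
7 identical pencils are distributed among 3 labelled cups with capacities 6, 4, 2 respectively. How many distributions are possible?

Ignoring the caps, the number of non-negative solutions to x_1+…+x_3 = 7 is C(9,2) = 36.
Subtract solutions that violate a single cap (substitute x_i' = x_i − (cap_i+1)): x_1 ≥ 7 gives C(2,2) = 1; x_2 ≥ 5 gives C(4,2) = 6; x_3 ≥ 3 gives C(6,2) = 15. Together 22.
No two caps can be exceeded simultaneously, so the pair terms are all 0.
By inclusion–exclusion the count is 36 − 22 + 0 = 14.

14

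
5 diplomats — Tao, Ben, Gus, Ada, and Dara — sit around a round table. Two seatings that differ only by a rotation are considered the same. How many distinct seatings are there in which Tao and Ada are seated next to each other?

Treat {Tao, Ada} as one unit (2 internal orders) and seat the resulting 4 units around the table: (3)! circular arrangements.
So 2 × (3)! = 2 × 6 = 12.

12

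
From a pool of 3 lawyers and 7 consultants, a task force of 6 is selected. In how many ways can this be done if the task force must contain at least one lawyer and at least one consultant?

203

Unrestricted: C(10,6) = 210 ways to pick any 6 of the 10.
Selections missing a whole group: no lawyers → C(7,6) = 7; no consultants → C(3,6) = 0.
Both groups omitted at once is impossible, so 210 − 7 = 203.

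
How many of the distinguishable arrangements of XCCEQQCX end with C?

With the last slot taken by C, it remains to arrange the other 7 letters (XCEQQCX).
Those 7 letters have C appearing twice, Q appearing twice, and X appearing twice, giving (7)!/(2!·2!·2!) = 630.

630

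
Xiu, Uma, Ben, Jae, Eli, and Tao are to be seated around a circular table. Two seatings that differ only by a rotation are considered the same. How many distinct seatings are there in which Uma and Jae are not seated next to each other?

72

Without the restriction there are (5)! = 120 seatings.
Those with Uma next to Jae: fuse the pair into one unit and seat 5 units around a circle — 2·(4)! = 48.
Subtracting, 120 − 48 = 72.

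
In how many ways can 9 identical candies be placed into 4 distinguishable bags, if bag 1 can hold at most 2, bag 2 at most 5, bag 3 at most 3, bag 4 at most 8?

Ignoring the caps, the number of non-negative solutions to x_1+…+x_4 = 9 is C(12,3) = 220.
Subtract solutions that violate a single cap (substitute x_i' = x_i − (cap_i+1)): x_1 ≥ 3 gives C(9,3) = 84; x_2 ≥ 6 gives C(6,3) = 20; x_3 ≥ 4 gives C(8,3) = 56; x_4 ≥ 9 gives C(3,3) = 1. Together 161.
Add back pairs where two caps are both exceeded: 1 + 10 + 0 + 0 + 0 + 0 = 11.
By inclusion–exclusion the count is 220 − 161 + 11 = 70.

70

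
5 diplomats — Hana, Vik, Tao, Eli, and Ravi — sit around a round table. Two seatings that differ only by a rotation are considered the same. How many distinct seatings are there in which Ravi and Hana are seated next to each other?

Treat {Ravi, Hana} as one unit (2 internal orders) and seat the resulting 4 units around the table: (3)! circular arrangements.
So 2 × (3)! = 2 × 6 = 12.

12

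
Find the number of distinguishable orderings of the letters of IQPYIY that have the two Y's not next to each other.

Total arrangements of IQPYIY: 6!/(2!·2!) = 180.
Arrangements with the Y's together: treat YY as one letter, giving (5)!/(2!) = 60.
Hence 180 − 60 = 120.

120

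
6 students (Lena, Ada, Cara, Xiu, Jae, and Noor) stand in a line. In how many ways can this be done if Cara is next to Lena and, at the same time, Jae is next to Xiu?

Treat {Cara,Lena} as one block (2 orders) and {Jae,Xiu} as another (2 orders).
That leaves 4 units to arrange: 2 × 2 × 4! = 4 × 24 = 96.

96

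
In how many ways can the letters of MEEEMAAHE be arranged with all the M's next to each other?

840

Treat the 2 copies of M as a single block. The multiset to arrange is then {MM, A, A, E, E, E, E, H}, 8 items in all.
That gives (8)!/(4!·2!) = 840 arrangements.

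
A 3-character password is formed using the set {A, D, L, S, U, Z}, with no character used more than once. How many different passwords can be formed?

Choose and order 3 of the 6 symbols: the first character has 6 options, the next 5, then 4.
That product is 6 × 5 × 4 = 120.

120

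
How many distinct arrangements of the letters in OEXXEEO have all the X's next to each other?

60

Treat the 2 copies of X as a single block. The multiset to arrange is then {XX, E, E, E, O, O}, 6 items in all.
That gives (6)!/(3!·2!) = 60 arrangements.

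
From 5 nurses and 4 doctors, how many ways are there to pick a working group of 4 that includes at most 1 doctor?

45

Split by how many doctors are chosen (0 through 1).
Sum: C(4,0)·C(5,4) + C(4,1)·C(5,3) = 5 + 40 = 45.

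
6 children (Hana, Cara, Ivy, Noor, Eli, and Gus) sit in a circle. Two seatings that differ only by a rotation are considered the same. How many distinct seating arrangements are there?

120

Around a circle, 6 distinct people have 6!/6 = (5)! = 120 rotationally distinct seatings.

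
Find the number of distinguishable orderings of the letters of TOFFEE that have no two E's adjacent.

Total arrangements of TOFFEE: 6!/(2!·2!) = 180.
Arrangements with the E's together: treat EE as one letter, giving (5)!/(2!) = 60.
Subtracting, 180 − 60 = 120 arrangements keep the E's apart.

120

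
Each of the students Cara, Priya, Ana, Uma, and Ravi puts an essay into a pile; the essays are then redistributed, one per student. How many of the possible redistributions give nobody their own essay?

44

Count assignments avoiding every fixed point. For any j of the 5 students fixed to their own essay, the other 5−j can be arranged in (5−j)! ways.
By inclusion–exclusion this is Σ_{j=0}^{5} (−1)^j C(5,j)·(5−j)!.
Computing: 120 − 120 + 60 − 20 + 5 − 1 = 44.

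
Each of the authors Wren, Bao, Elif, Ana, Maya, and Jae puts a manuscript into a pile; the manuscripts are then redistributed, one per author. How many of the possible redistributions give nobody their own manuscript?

265

Let Aᵢ be the assignments in which author i gets their own manuscript. We want the size of the complement of A₁∪…∪A_6.
By inclusion–exclusion this is Σ_{j=0}^{6} (−1)^j C(6,j)·(6−j)!.
Computing: 720 − 720 + 360 − 120 + 30 − 6 + 1 = 265.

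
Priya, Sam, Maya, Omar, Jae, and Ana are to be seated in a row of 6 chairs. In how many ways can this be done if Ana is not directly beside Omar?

480

Of the 6! = 720 arrangements, those with Ana and Omar adjacent number 2 × 5! = 240 (treat the pair as a block with 2 internal orders).
Complementary counting: 720 − 240 = 480.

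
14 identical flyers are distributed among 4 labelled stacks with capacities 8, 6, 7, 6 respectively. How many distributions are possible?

301

Ignoring the caps, the number of non-negative solutions to x_1+…+x_4 = 14 is C(17,3) = 680.
Subtract solutions that violate a single cap (substitute x_i' = x_i − (cap_i+1)): x_1 ≥ 9 gives C(8,3) = 56; x_2 ≥ 7 gives C(10,3) = 120; x_3 ≥ 8 gives C(9,3) = 84; x_4 ≥ 7 gives C(10,3) = 120. Together 380.
Add back pairs where two caps are both exceeded: 0 + 0 + 0 + 0 + 1 + 0 = 1.
By inclusion–exclusion the count is 680 − 380 + 1 = 301.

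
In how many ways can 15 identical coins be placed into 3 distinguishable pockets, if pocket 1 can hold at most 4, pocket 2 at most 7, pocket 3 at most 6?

Ignoring the caps, the number of non-negative solutions to x_1+…+x_3 = 15 is C(17,2) = 136.
Subtract solutions that violate a single cap (substitute x_i' = x_i − (cap_i+1)): x_1 ≥ 5 gives C(12,2) = 66; x_2 ≥ 8 gives C(9,2) = 36; x_3 ≥ 7 gives C(10,2) = 45. Together 147.
Add back pairs where two caps are both exceeded: 6 + 10 + 1 = 17.
By inclusion–exclusion the count is 136 − 147 + 17 = 6.

6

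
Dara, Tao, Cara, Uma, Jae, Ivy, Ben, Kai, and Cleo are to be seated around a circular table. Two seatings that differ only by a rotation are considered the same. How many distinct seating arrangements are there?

40320

Fix one person's seat to break rotational symmetry; the remaining 8 people can be arranged in (8)! = 40320 ways.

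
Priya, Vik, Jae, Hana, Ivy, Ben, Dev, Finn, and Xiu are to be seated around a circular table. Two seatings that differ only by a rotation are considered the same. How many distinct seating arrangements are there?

40320

Seat Priya anywhere (absorbing the rotational symmetry), then permute the other 8: (8)! = 40320.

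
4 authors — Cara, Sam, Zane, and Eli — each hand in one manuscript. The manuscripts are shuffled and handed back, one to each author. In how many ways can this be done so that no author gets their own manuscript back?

This is the derangement count D_4: permutations of 4 items with no fixed point.
By inclusion–exclusion this is Σ_{j=0}^{4} (−1)^j C(4,j)·(4−j)!.
Computing: 24 − 24 + 12 − 4 + 1 = 9.

9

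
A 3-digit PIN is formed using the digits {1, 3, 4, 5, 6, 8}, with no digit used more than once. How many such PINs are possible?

With no repetition, fill the 3 digits in order: 6 choices, then 5, down to 4.
6 × 5 × 4 = 120.

120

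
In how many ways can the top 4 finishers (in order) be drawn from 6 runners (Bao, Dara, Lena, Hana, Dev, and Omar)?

360

There are 6 choices for 1st place, 5 for 2nd, and so on down to 3 for position 4.
That gives 6 × 5 × 4 × 3 = 360.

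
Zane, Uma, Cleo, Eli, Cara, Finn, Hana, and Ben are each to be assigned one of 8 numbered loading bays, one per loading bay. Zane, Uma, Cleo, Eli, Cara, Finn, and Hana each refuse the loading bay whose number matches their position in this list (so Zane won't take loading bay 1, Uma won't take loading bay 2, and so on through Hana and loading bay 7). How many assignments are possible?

16687

Let Aᵢ (for 1 ≤ i ≤ 7) be the placements that put person i in their forbidden loading bay. Any j of these fix j positions, leaving (8−j)! ways to fill the rest, and there are C(7,j) ways to pick which j.
By inclusion–exclusion, the number of valid placements is Σ_{j=0}^{7} (−1)^j C(7,j)·(8−j)!.
Computing: 40320 − 35280 + 15120 − 4200 + 840 − 126 + 14 − 1 = 16687.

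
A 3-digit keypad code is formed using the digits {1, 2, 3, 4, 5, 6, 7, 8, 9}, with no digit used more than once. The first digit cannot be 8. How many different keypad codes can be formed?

The first digit has 9−1 = 8 choices (anything except 8).
The remaining 2 digits are filled from the other 8 symbols without repetition: 8 × 7 = 56.
Total: 8 × 56 = 448.

448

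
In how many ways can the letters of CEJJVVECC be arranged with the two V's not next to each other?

There are 9!/(3!·2!·2!·2!) = 7560 arrangements of CEJJVVECC in total.
If the two V's are adjacent, glue them into one block, leaving 8 items to arrange: (8)!/(3!·2!·2!) = 1680 ways.
Hence 7560 − 1680 = 5880.

5880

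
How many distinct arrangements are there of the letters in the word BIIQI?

20

The 5 letters of BIIQI have repeats: I appearing 3 times.
Dividing 5! = 120 by 3! = 6 for the repeated letters gives 20.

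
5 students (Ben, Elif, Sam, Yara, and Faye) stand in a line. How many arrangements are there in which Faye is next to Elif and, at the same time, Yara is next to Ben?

Treat {Faye,Elif} as one block (2 orders) and {Yara,Ben} as another (2 orders).
That leaves 3 units to arrange: 2 × 2 × 3! = 4 × 6 = 24.

24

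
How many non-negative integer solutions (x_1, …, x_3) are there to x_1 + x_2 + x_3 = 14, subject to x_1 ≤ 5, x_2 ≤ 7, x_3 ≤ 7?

21

By stars and bars, unrestricted non-negative solutions to x_1+…+x_3 = 14 number C(14+2,2) = 120.
Subtract solutions that violate a single cap (substitute x_i' = x_i − (cap_i+1)): x_1 ≥ 6 gives C(10,2) = 45; x_2 ≥ 8 gives C(8,2) = 28; x_3 ≥ 8 gives C(8,2) = 28. Together 101.
Add back pairs where two caps are both exceeded: 1 + 1 + 0 = 2.
By inclusion–exclusion the count is 120 − 101 + 2 = 21.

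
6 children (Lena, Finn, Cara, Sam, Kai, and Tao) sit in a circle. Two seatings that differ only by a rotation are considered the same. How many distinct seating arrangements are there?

Around a circle, 6 distinct people have 6!/6 = (5)! = 120 rotationally distinct seatings.

120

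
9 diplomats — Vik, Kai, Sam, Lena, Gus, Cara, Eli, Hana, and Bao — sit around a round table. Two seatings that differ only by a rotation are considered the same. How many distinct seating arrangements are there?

40320

Around a circle, 9 distinct people have 9!/9 = (8)! = 40320 rotationally distinct seatings.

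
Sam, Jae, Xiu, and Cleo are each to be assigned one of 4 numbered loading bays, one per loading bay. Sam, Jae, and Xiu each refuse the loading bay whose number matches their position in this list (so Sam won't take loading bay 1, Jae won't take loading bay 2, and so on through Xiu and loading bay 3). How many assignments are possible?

Let Aᵢ (for i ∈ {1, 2, 3}) be the placements that put person i in their forbidden loading bay. Any j of these fix j positions, leaving (4−j)! ways to fill the rest, and there are C(3,j) ways to pick which j.
By inclusion–exclusion, the number of valid placements is Σ_{j=0}^{3} (−1)^j C(3,j)·(4−j)!.
Computing: 24 − 18 + 6 − 1 = 11.

11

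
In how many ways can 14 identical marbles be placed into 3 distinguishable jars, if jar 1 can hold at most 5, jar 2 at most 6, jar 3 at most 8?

Ignoring the caps, the number of non-negative solutions to x_1+…+x_3 = 14 is C(16,2) = 120.
Subtract solutions that violate a single cap (substitute x_i' = x_i − (cap_i+1)): x_1 ≥ 6 gives C(10,2) = 45; x_2 ≥ 7 gives C(9,2) = 36; x_3 ≥ 9 gives C(7,2) = 21. Together 102.
Add back pairs where two caps are both exceeded: 3 + 0 + 0 = 3.
By inclusion–exclusion the count is 120 − 102 + 3 = 21.

21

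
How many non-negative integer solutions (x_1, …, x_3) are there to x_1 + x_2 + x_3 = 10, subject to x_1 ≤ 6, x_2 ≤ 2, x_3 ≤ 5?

9

By stars and bars, unrestricted non-negative solutions to x_1+…+x_3 = 10 number C(10+2,2) = 66.
Subtract solutions that violate a single cap (substitute x_i' = x_i − (cap_i+1)): x_1 ≥ 7 gives C(5,2) = 10; x_2 ≥ 3 gives C(9,2) = 36; x_3 ≥ 6 gives C(6,2) = 15. Together 61.
Add back pairs where two caps are both exceeded: 1 + 0 + 3 = 4.
By inclusion–exclusion the count is 66 − 61 + 4 = 9.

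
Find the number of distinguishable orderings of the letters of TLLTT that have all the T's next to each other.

3

Treat the 3 copies of T as a single block. The multiset to arrange is then {TTT, L, L}, 3 items in all.
That gives (3)!/(2!) = 3 arrangements.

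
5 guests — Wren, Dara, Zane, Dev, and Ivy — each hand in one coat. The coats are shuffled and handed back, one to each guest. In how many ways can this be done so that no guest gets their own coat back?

44

Count assignments avoiding every fixed point. For any j of the 5 guests fixed to their own coat, the other 5−j can be arranged in (5−j)! ways.
By inclusion–exclusion this is Σ_{j=0}^{5} (−1)^j C(5,j)·(5−j)!.
Computing: 120 − 120 + 60 − 20 + 5 − 1 = 44.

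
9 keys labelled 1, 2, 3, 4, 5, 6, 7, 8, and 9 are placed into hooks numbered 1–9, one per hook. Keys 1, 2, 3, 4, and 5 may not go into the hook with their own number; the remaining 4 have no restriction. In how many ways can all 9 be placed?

Let Aᵢ (for 1 ≤ i ≤ 5) be the placements that put key i in its forbidden hook. Any j of these fix j positions, leaving (9−j)! ways to fill the rest, and there are C(5,j) ways to pick which j.
By inclusion–exclusion, the number of valid placements is Σ_{j=0}^{5} (−1)^j C(5,j)·(9−j)!.
Computing: 362880 − 201600 + 50400 − 7200 + 600 − 24 = 205056.

205056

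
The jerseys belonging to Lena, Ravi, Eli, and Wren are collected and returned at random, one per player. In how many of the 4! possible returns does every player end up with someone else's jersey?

This is the derangement count D_4: permutations of 4 items with no fixed point.
By inclusion–exclusion this is Σ_{j=0}^{4} (−1)^j C(4,j)·(4−j)!.
Computing: 24 − 24 + 12 − 4 + 1 = 9.

9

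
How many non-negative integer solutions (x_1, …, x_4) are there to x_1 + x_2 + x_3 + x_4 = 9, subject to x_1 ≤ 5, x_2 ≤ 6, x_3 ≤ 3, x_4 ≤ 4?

100

Ignoring the caps, the number of non-negative solutions to x_1+…+x_4 = 9 is C(12,3) = 220.
Subtract solutions that violate a single cap (substitute x_i' = x_i − (cap_i+1)): x_1 ≥ 6 gives C(6,3) = 20; x_2 ≥ 7 gives C(5,3) = 10; x_3 ≥ 4 gives C(8,3) = 56; x_4 ≥ 5 gives C(7,3) = 35. Together 121.
Add back pairs where two caps are both exceeded: 0 + 0 + 0 + 0 + 0 + 1 = 1.
By inclusion–exclusion the count is 220 − 121 + 1 = 100.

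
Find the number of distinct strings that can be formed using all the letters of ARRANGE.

1260

ARRANGE has 7 letters with A appearing twice and R appearing twice.
Dividing 7! = 5040 by 2!·2! = 4 for the repeated letters gives 1260.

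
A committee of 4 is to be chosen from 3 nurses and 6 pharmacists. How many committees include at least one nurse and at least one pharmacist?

111

Unrestricted: C(9,4) = 126 ways to pick any 4 of the 9.
Subtract selections that omit an entire group: no nurses → C(6,4) = 15; no pharmacists → C(3,4) = 0.
Both groups omitted at once is impossible, so 126 − 15 = 111.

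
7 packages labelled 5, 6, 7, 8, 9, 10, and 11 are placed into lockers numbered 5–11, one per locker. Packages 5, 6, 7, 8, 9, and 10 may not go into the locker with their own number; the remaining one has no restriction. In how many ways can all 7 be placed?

2119

Let Aᵢ (for 5 ≤ i ≤ 10) be the placements that put package i in its forbidden locker. Any j of these fix j positions, leaving (7−j)! ways to fill the rest, and there are C(6,j) ways to pick which j.
By inclusion–exclusion, the number of valid placements is Σ_{j=0}^{6} (−1)^j C(6,j)·(7−j)!.
Computing: 5040 − 4320 + 1800 − 480 + 90 − 12 + 1 = 2119.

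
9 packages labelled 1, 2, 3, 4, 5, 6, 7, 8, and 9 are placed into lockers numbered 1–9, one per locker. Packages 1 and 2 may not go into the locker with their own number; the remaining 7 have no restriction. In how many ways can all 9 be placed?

287280

Let Aᵢ (for i ∈ {1, 2}) be the placements that put package i in its forbidden locker. Any j of these fix j positions, leaving (9−j)! ways to fill the rest, and there are C(2,j) ways to pick which j.
By inclusion–exclusion, the number of valid placements is Σ_{j=0}^{2} (−1)^j C(2,j)·(9−j)!.
Computing: 362880 − 80640 + 5040 = 287280.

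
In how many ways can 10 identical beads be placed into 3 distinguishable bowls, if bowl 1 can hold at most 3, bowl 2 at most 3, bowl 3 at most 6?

6

Without the upper bounds there are C(12,2) = 66 ways to split 10 among 3 bowls.
Subtract solutions that violate a single cap (substitute x_i' = x_i − (cap_i+1)): x_1 ≥ 4 gives C(8,2) = 28; x_2 ≥ 4 gives C(8,2) = 28; x_3 ≥ 7 gives C(5,2) = 10. Together 66.
Add back pairs where two caps are both exceeded: 6 + 0 + 0 = 6.
By inclusion–exclusion the count is 66 − 66 + 6 = 6.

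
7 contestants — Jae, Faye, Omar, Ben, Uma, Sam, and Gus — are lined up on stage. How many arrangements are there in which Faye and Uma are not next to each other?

There are 7! = 5040 arrangements in all. If Faye and Uma are adjacent, merging them into one block gives 2·(6)! = 1440 arrangements.
So 5040 − 1440 = 3600 arrangements keep them apart.

3600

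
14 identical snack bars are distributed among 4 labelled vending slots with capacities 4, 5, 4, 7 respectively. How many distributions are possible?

Ignoring the caps, the number of non-negative solutions to x_1+…+x_4 = 14 is C(17,3) = 680.
Subtract solutions that violate a single cap (substitute x_i' = x_i − (cap_i+1)): x_1 ≥ 5 gives C(12,3) = 220; x_2 ≥ 6 gives C(11,3) = 165; x_3 ≥ 5 gives C(12,3) = 220; x_4 ≥ 8 gives C(9,3) = 84. Together 689.
Add back pairs where two caps are both exceeded: 20 + 35 + 4 + 20 + 1 + 4 = 84.
By inclusion–exclusion the count is 680 − 689 + 84 = 75.

75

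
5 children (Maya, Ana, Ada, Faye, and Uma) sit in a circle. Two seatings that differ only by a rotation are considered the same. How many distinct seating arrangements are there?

24

Seat Maya anywhere (absorbing the rotational symmetry), then permute the other 4: (4)! = 24.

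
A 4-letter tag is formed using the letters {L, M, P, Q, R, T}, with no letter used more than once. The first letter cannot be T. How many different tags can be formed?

The first letter has 6−1 = 5 choices (anything except T).
The remaining 3 letters are filled from the other 5 symbols without repetition: 5 × 4 × 3 = 60.
Total: 5 × 60 = 300.

300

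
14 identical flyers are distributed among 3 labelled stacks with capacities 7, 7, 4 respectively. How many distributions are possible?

Without the upper bounds there are C(16,2) = 120 ways to split 14 among 3 stacks.
Subtract solutions that violate a single cap (substitute x_i' = x_i − (cap_i+1)): x_1 ≥ 8 gives C(8,2) = 28; x_2 ≥ 8 gives C(8,2) = 28; x_3 ≥ 5 gives C(11,2) = 55. Together 111.
Add back pairs where two caps are both exceeded: 0 + 3 + 3 = 6.
By inclusion–exclusion the count is 120 − 111 + 6 = 15.

15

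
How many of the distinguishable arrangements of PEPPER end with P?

30

With the last slot taken by P, it remains to arrange the other 5 letters (EPPER).
Those 5 letters have E appearing twice and P appearing twice, giving (5)!/(2!·2!) = 30.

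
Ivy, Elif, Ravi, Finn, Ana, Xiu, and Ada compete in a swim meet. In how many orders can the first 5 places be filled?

This is an ordered selection of 5 from 7: P(7,5).
That gives 7 × 6 × 5 × 4 × 3 = 2520.

2520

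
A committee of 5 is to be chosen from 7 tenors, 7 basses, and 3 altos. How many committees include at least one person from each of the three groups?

Total 5-person selections from all 17: C(17,5) = 6188.
Selections missing a whole group: no tenors → C(10,5) = 252; no basses → C(10,5) = 252; no altos → C(14,5) = 2002.
Add back selections omitting two groups (i.e. drawn from a single group): C(7,5) + C(7,5) + C(3,5) = 42.
By inclusion–exclusion: 6188 − 2506 + 42 = 3724.

3724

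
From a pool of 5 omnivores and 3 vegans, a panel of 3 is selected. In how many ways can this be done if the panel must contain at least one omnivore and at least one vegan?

45

With no constraint there are C(8,3) = 56 possible selections.
Subtract selections that omit an entire group: no omnivores → C(3,3) = 1; no vegans → C(5,3) = 10.
Both groups omitted at once is impossible, so 56 − 11 = 45.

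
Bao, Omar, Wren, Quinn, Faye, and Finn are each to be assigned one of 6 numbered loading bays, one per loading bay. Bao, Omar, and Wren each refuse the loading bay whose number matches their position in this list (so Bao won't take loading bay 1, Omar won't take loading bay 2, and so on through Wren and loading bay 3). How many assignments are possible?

426

Let Aᵢ (for i ∈ {1, 2, 3}) be the placements that put person i in their forbidden loading bay. Any j of these fix j positions, leaving (6−j)! ways to fill the rest, and there are C(3,j) ways to pick which j.
By inclusion–exclusion, the number of valid placements is Σ_{j=0}^{3} (−1)^j C(3,j)·(6−j)!.
Computing: 720 − 360 + 72 − 6 = 426.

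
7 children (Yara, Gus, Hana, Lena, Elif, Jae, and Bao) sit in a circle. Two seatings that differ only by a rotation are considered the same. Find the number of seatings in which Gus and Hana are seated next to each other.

240

Glue Gus and Hana into a block (2 internal orders). Seating 6 units around a circle gives (5)! arrangements.
So 2 × (5)! = 2 × 120 = 240.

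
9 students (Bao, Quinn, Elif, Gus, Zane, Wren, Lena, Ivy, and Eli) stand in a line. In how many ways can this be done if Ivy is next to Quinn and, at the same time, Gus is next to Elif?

Treat {Ivy,Quinn} as one block (2 orders) and {Gus,Elif} as another (2 orders).
That leaves 7 units to arrange: 2 × 2 × 7! = 4 × 5040 = 20160.

20160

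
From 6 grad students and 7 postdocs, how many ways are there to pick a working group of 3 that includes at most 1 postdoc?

125

Split by how many postdocs are chosen (0 through 1).
Sum: C(7,0)·C(6,3) + C(7,1)·C(6,2) = 20 + 105 = 125.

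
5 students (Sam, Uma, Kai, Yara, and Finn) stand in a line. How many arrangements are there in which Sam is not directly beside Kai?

Of the 5! = 120 arrangements, those with Sam and Kai adjacent number 2 × 4! = 48 (treat the pair as a block with 2 internal orders).
So 120 − 48 = 72 arrangements keep them apart.

72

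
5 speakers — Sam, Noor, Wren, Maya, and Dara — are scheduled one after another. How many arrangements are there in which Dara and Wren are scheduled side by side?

Glue Dara and Wren into one block (2 internal orders), leaving 4 units to arrange in a row.
So the count is 2·(4)! = 48.

48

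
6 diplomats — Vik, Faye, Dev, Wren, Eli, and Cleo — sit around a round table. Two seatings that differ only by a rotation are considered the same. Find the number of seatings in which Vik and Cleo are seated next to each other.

48

Treat {Vik, Cleo} as one unit (2 internal orders) and seat the resulting 5 units around the table: (4)! circular arrangements.
So 2 × (4)! = 2 × 24 = 48.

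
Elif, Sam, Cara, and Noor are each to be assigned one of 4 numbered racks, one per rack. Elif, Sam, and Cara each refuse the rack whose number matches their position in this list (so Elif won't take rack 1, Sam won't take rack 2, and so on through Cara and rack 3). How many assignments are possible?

Let Aᵢ (for i ∈ {1, 2, 3}) be the placements that put person i in their forbidden rack. Any j of these fix j positions, leaving (4−j)! ways to fill the rest, and there are C(3,j) ways to pick which j.
By inclusion–exclusion, the number of valid placements is Σ_{j=0}^{3} (−1)^j C(3,j)·(4−j)!.
Computing: 24 − 18 + 6 − 1 = 11.

11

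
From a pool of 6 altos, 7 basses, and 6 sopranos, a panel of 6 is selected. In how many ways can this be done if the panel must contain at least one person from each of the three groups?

Unrestricted: C(19,6) = 27132 ways to pick any 6 of the 19.
Selections missing a whole group: no altos → C(13,6) = 1716; no basses → C(12,6) = 924; no sopranos → C(13,6) = 1716.
Add back selections omitting two groups (i.e. drawn from a single group): C(6,6) + C(7,6) + C(6,6) = 9.
By inclusion–exclusion: 27132 − 4356 + 9 = 22785.

22785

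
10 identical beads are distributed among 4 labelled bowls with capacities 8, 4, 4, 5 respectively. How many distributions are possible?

Ignoring the caps, the number of non-negative solutions to x_1+…+x_4 = 10 is C(13,3) = 286.
Subtract solutions that violate a single cap (substitute x_i' = x_i − (cap_i+1)): x_1 ≥ 9 gives C(4,3) = 4; x_2 ≥ 5 gives C(8,3) = 56; x_3 ≥ 5 gives C(8,3) = 56; x_4 ≥ 6 gives C(7,3) = 35. Together 151.
Add back pairs where two caps are both exceeded: 0 + 0 + 0 + 1 + 0 + 0 = 1.
By inclusion–exclusion the count is 286 − 151 + 1 = 136.

136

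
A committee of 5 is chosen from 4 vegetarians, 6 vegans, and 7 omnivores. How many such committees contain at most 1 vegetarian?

4147

Split by how many vegetarians are chosen (0 through 1).
Sum: C(4,0)·C(13,5) + C(4,1)·C(13,4) = 1287 + 2860 = 4147.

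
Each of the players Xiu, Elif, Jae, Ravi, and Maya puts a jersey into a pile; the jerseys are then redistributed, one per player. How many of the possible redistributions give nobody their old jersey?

Count assignments avoiding every fixed point. For any j of the 5 players fixed to their old jersey, the other 5−j can be arranged in (5−j)! ways.
By inclusion–exclusion this is Σ_{j=0}^{5} (−1)^j C(5,j)·(5−j)!.
Computing: 120 − 120 + 60 − 20 + 5 − 1 = 44.

44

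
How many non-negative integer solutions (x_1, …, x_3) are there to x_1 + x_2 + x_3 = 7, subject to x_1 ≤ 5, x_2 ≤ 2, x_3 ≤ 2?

6

Ignoring the caps, the number of non-negative solutions to x_1+…+x_3 = 7 is C(9,2) = 36.
Subtract solutions that violate a single cap (substitute x_i' = x_i − (cap_i+1)): x_1 ≥ 6 gives C(3,2) = 3; x_2 ≥ 3 gives C(6,2) = 15; x_3 ≥ 3 gives C(6,2) = 15. Together 33.
Add back pairs where two caps are both exceeded: 0 + 0 + 3 = 3.
By inclusion–exclusion the count is 36 − 33 + 3 = 6.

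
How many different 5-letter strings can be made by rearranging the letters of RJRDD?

The 5 letters of RJRDD have repeats: D appearing twice and R appearing twice.
Dividing 5! = 120 by 2!·2! = 4 for the repeated letters gives 30.

30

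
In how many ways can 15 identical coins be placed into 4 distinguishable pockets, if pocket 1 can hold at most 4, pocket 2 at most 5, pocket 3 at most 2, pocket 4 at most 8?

By stars and bars, unrestricted non-negative solutions to x_1+…+x_4 = 15 number C(15+3,3) = 816.
Subtract solutions that violate a single cap (substitute x_i' = x_i − (cap_i+1)): x_1 ≥ 5 gives C(13,3) = 286; x_2 ≥ 6 gives C(12,3) = 220; x_3 ≥ 3 gives C(15,3) = 455; x_4 ≥ 9 gives C(9,3) = 84. Together 1045.
Add back pairs where two caps are both exceeded: 35 + 120 + 4 + 84 + 1 + 20 = 264.
Subtract triples: 4 + 0 + 0 + 0 = 4.
By inclusion–exclusion the count is 816 − 1045 + 264 − 4 = 31.

31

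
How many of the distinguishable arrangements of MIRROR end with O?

20

With the last slot taken by O, it remains to arrange the other 5 letters (MIRRR).
Those 5 letters have R appearing 3 times, giving (5)!/(3!) = 20.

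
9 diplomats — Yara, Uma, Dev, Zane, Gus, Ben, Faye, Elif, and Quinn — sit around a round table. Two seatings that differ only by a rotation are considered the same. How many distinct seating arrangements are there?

Seat Yara anywhere (absorbing the rotational symmetry), then permute the other 8: (8)! = 40320.

40320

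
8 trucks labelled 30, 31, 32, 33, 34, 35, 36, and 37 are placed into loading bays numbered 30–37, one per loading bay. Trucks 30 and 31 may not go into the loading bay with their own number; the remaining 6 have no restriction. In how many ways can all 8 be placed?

30960

Let Aᵢ (for i ∈ {30, 31}) be the placements that put truck i in its forbidden loading bay. Any j of these fix j positions, leaving (8−j)! ways to fill the rest, and there are C(2,j) ways to pick which j.
By inclusion–exclusion, the number of valid placements is Σ_{j=0}^{2} (−1)^j C(2,j)·(8−j)!.
Computing: 40320 − 10080 + 720 = 30960.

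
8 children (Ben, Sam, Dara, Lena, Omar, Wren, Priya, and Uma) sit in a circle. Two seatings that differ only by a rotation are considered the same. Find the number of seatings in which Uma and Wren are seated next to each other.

Treat {Uma, Wren} as one unit (2 internal orders) and seat the resulting 7 units around the table: (6)! circular arrangements.
So 2 × (6)! = 2 × 720 = 1440.

1440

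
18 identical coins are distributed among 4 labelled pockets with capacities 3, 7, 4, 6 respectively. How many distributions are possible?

10

Without the upper bounds there are C(21,3) = 1330 ways to split 18 among 4 pockets.
Subtract solutions that violate a single cap (substitute x_i' = x_i − (cap_i+1)): x_1 ≥ 4 gives C(17,3) = 680; x_2 ≥ 8 gives C(13,3) = 286; x_3 ≥ 5 gives C(16,3) = 560; x_4 ≥ 7 gives C(14,3) = 364. Together 1890.
Add back pairs where two caps are both exceeded: 84 + 220 + 120 + 56 + 20 + 84 = 584.
Subtract triples: 4 + 0 + 10 + 0 = 14.
By inclusion–exclusion the count is 1330 − 1890 + 584 − 14 = 10.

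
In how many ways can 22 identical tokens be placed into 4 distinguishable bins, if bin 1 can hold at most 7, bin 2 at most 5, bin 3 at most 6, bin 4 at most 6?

Ignoring the caps, the number of non-negative solutions to x_1+…+x_4 = 22 is C(25,3) = 2300.
Subtract solutions that violate a single cap (substitute x_i' = x_i − (cap_i+1)): x_1 ≥ 8 gives C(17,3) = 680; x_2 ≥ 6 gives C(19,3) = 969; x_3 ≥ 7 gives C(18,3) = 816; x_4 ≥ 7 gives C(18,3) = 816. Together 3281.
Add back pairs where two caps are both exceeded: 165 + 120 + 120 + 220 + 220 + 165 = 1010.
Subtract triples: 4 + 4 + 1 + 10 = 19.
By inclusion–exclusion the count is 2300 − 3281 + 1010 − 19 = 10.

10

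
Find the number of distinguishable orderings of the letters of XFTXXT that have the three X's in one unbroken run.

12

Treat the 3 copies of X as a single block. The multiset to arrange is then {XXX, F, T, T}, 4 items in all.
That gives (4)!/(2!) = 12 arrangements.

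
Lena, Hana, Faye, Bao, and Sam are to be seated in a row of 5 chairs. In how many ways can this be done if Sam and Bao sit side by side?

Place the 3 others and the Sam-Bao pair as 4 objects in a line; the pair has 2 internal arrangements.
So the count is 2·(4)! = 48.

48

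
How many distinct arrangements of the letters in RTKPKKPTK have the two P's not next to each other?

Total arrangements of RTKPKKPTK: 9!/(4!·2!·2!) = 3780.
Arrangements with the P's together: treat PP as one letter, giving (8)!/(4!·2!) = 840.
Subtracting, 3780 − 840 = 2940 arrangements keep the P's apart.

2940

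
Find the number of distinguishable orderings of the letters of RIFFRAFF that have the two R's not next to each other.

There are 8!/(4!·2!) = 840 arrangements of RIFFRAFF in total.
If the two R's are adjacent, glue them into one block, leaving 7 items to arrange: (7)!/(4!) = 210 ways.
Subtracting, 840 − 210 = 630 arrangements keep the R's apart.

630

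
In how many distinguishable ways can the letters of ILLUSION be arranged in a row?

10080

The 8 letters of ILLUSION have repeats: I appearing twice and L appearing twice.
The number of distinct arrangements is 8!/(2!·2!) = 40320/4 = 10080.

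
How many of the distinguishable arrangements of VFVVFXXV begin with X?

Fix X in the first position and arrange the remaining 7 letters.
Those 7 letters have F appearing twice and V appearing 4 times, giving (7)!/(4!·2!) = 105.

105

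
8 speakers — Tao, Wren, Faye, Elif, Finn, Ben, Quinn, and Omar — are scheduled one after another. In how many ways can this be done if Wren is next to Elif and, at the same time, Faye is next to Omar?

2880

Treat {Wren,Elif} as one block (2 orders) and {Faye,Omar} as another (2 orders).
That leaves 6 units to arrange: 2 × 2 × 6! = 4 × 720 = 2880.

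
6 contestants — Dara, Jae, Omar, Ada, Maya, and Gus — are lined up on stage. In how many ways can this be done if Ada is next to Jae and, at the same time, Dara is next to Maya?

Treat {Ada,Jae} as one block (2 orders) and {Dara,Maya} as another (2 orders).
That leaves 4 units to arrange: 2 × 2 × 4! = 4 × 24 = 96.

96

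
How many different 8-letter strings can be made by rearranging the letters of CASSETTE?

The 8 letters of CASSETTE have repeats: E appearing twice, S appearing twice, and T appearing twice.
Dividing 8! = 40320 by 2!·2!·2! = 8 for the repeated letters gives 5040.

5040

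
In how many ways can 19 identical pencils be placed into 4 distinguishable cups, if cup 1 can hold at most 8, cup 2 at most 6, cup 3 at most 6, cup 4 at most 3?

By stars and bars, unrestricted non-negative solutions to x_1+…+x_4 = 19 number C(19+3,3) = 1540.
Subtract solutions that violate a single cap (substitute x_i' = x_i − (cap_i+1)): x_1 ≥ 9 gives C(13,3) = 286; x_2 ≥ 7 gives C(15,3) = 455; x_3 ≥ 7 gives C(15,3) = 455; x_4 ≥ 4 gives C(18,3) = 816. Together 2012.
Add back pairs where two caps are both exceeded: 20 + 20 + 84 + 56 + 165 + 165 = 510.
Subtract triples: 0 + 0 + 0 + 4 = 4.
By inclusion–exclusion the count is 1540 − 2012 + 510 − 4 = 34.

34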